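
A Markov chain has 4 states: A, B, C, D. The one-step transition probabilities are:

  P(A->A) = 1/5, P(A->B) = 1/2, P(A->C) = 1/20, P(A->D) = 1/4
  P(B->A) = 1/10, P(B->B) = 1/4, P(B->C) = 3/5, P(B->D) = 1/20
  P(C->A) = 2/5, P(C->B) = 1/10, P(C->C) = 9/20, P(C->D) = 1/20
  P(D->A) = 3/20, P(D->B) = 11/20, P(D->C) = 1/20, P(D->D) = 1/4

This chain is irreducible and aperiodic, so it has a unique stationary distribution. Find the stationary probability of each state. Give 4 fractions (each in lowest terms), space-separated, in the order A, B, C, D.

The stationary distribution satisfies pi = pi * P, i.e.:
  pi_A = 1/5*pi_A + 1/10*pi_B + 2/5*pi_C + 3/20*pi_D
  pi_B = 1/2*pi_A + 1/4*pi_B + 1/10*pi_C + 11/20*pi_D
  pi_C = 1/20*pi_A + 3/5*pi_B + 9/20*pi_C + 1/20*pi_D
  pi_D = 1/4*pi_A + 1/20*pi_B + 1/20*pi_C + 1/4*pi_D
with normalization: pi_A + pi_B + pi_C + pi_D = 1.

Using the first 3 balance equations plus normalization, the linear system A*pi = b is:
  [-4/5, 1/10, 2/5, 3/20] . pi = 0
  [1/2, -3/4, 1/10, 11/20] . pi = 0
  [1/20, 3/5, -11/20, 1/20] . pi = 0
  [1, 1, 1, 1] . pi = 1

Solving yields:
  pi_A = 1845/7852
  pi_B = 574/1963
  pi_C = 2759/7852
  pi_D = 238/1963

Verification (pi * P):
  1845/7852*1/5 + 574/1963*1/10 + 2759/7852*2/5 + 238/1963*3/20 = 1845/7852 = pi_A  (ok)
  1845/7852*1/2 + 574/1963*1/4 + 2759/7852*1/10 + 238/1963*11/20 = 574/1963 = pi_B  (ok)
  1845/7852*1/20 + 574/1963*3/5 + 2759/7852*9/20 + 238/1963*1/20 = 2759/7852 = pi_C  (ok)
  1845/7852*1/4 + 574/1963*1/20 + 2759/7852*1/20 + 238/1963*1/4 = 238/1963 = pi_D  (ok)

Answer: 1845/7852 574/1963 2759/7852 238/1963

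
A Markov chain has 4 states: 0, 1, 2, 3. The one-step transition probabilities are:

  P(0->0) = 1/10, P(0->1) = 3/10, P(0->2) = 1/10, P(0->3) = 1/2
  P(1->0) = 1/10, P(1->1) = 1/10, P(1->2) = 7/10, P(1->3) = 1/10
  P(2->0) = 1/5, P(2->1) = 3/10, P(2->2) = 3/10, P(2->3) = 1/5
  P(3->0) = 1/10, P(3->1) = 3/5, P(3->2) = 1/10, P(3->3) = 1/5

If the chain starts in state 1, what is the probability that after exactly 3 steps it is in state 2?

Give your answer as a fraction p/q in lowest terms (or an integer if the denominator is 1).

Answer: 173/500

Derivation:
Computing P^3 by repeated multiplication:
P^1 =
  0: [1/10, 3/10, 1/10, 1/2]
  1: [1/10, 1/10, 7/10, 1/10]
  2: [1/5, 3/10, 3/10, 1/5]
  3: [1/10, 3/5, 1/10, 1/5]
P^2 =
  0: [11/100, 39/100, 3/10, 1/5]
  1: [17/100, 31/100, 3/10, 11/50]
  2: [13/100, 3/10, 17/50, 23/100]
  3: [11/100, 6/25, 12/25, 17/100]
P^3 =
  0: [13/100, 141/500, 197/500, 97/500]
  1: [13/100, 38/125, 173/500, 11/50]
  2: [67/500, 309/1000, 87/250, 209/1000]
  3: [37/250, 303/1000, 17/50, 209/1000]

(P^3)[1 -> 2] = 173/500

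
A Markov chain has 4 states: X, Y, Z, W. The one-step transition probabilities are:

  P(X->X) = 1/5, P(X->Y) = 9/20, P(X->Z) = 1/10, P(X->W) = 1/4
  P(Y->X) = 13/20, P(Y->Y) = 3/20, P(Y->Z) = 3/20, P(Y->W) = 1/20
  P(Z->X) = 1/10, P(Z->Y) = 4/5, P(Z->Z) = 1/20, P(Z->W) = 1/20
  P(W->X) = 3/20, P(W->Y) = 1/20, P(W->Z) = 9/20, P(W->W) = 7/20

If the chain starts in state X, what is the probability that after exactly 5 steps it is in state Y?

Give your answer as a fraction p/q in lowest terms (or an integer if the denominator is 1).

Answer: 560207/1600000

Derivation:
Computing P^5 by repeated multiplication:
P^1 =
  X: [1/5, 9/20, 1/10, 1/4]
  Y: [13/20, 3/20, 3/20, 1/20]
  Z: [1/10, 4/5, 1/20, 1/20]
  W: [3/20, 1/20, 9/20, 7/20]
P^2 =
  X: [19/50, 1/4, 41/200, 33/200]
  Y: [1/4, 7/16, 47/400, 39/200]
  Z: [221/400, 83/400, 31/200, 17/200]
  W: [4/25, 181/400, 81/400, 37/200]
P^3 =
  X: [227/800, 1523/4000, 4/25, 351/2000]
  Y: [3003/8000, 451/1600, 737/4000, 317/2000]
  Z: [2189/8000, 51/125, 1059/8000, 93/500]
  W: [2993/8000, 2489/8000, 709/4000, 11/80]
P^4 =
  X: [1109/3200, 12863/40000, 13797/80000, 797/5000]
  Y: [48079/160000, 14661/40000, 25657/160000, 1381/8000]
  Z: [5777/16000, 1917/6400, 28621/160000, 6421/40000]
  W: [10093/32000, 3637/10000, 24771/160000, 6643/40000]
P^5 =
  X: [127797/400000, 560207/1600000, 261193/1600000, 66853/400000]
  Y: [544431/1600000, 41871/128000, 546327/3200000, 129509/800000]
  Z: [988399/3200000, 45893/128000, 129773/800000, 17037/100000]
  W: [543807/1600000, 1051669/3200000, 21577/128000, 130323/800000]

(P^5)[X -> Y] = 560207/1600000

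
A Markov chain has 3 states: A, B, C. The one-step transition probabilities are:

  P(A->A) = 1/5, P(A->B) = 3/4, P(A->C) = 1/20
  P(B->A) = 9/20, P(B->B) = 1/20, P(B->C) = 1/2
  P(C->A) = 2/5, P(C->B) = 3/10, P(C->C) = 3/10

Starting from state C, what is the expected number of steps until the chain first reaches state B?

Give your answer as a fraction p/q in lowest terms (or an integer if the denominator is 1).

Let h_i = expected steps to first reach B from state i.
Boundary: h_B = 0.
First-step equations for the other states:
  h_A = 1 + 1/5*h_A + 3/4*h_B + 1/20*h_C
  h_C = 1 + 2/5*h_A + 3/10*h_B + 3/10*h_C

Substituting h_B = 0 and rearranging gives the linear system (I - Q) h = 1:
  [4/5, -1/20] . (h_A, h_C) = 1
  [-2/5, 7/10] . (h_A, h_C) = 1

Solving yields:
  h_A = 25/18
  h_C = 20/9

Starting state is C, so the expected hitting time is h_C = 20/9.

Answer: 20/9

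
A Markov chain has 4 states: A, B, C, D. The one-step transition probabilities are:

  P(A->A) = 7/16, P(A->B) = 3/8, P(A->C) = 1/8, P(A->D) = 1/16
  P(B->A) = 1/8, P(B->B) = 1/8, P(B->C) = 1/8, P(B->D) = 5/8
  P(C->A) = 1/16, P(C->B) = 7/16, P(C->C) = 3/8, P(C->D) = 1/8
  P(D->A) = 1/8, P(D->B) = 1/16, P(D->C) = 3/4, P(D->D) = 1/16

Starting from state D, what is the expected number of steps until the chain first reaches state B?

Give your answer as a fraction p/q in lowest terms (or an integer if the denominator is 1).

Answer: 464/133

Derivation:
Let h_i = expected steps to first reach B from state i.
Boundary: h_B = 0.
First-step equations for the other states:
  h_A = 1 + 7/16*h_A + 3/8*h_B + 1/8*h_C + 1/16*h_D
  h_C = 1 + 1/16*h_A + 7/16*h_B + 3/8*h_C + 1/8*h_D
  h_D = 1 + 1/8*h_A + 1/16*h_B + 3/4*h_C + 1/16*h_D

Substituting h_B = 0 and rearranging gives the linear system (I - Q) h = 1:
  [9/16, -1/8, -1/16] . (h_A, h_C, h_D) = 1
  [-1/16, 5/8, -1/8] . (h_A, h_C, h_D) = 1
  [-1/8, -3/4, 15/16] . (h_A, h_C, h_D) = 1

Solving yields:
  h_A = 52/19
  h_C = 18/7
  h_D = 464/133

Starting state is D, so the expected hitting time is h_D = 464/133.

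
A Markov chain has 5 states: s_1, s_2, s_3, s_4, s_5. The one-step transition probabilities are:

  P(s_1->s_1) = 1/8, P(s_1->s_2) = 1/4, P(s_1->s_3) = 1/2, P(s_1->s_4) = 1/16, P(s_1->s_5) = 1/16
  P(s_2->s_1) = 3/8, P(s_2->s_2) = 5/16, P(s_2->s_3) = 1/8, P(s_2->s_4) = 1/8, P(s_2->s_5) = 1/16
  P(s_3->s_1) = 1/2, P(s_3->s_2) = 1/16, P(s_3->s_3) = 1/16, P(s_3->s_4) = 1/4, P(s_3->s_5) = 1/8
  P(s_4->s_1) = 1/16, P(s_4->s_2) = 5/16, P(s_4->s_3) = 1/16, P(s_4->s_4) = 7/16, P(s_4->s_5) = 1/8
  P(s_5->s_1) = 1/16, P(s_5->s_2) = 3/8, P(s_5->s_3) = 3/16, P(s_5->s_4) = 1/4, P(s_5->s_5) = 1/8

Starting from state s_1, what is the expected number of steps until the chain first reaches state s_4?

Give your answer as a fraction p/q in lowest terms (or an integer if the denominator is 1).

Let h_i = expected steps to first reach s_4 from state i.
Boundary: h_s_4 = 0.
First-step equations for the other states:
  h_s_1 = 1 + 1/8*h_s_1 + 1/4*h_s_2 + 1/2*h_s_3 + 1/16*h_s_4 + 1/16*h_s_5
  h_s_2 = 1 + 3/8*h_s_1 + 5/16*h_s_2 + 1/8*h_s_3 + 1/8*h_s_4 + 1/16*h_s_5
  h_s_3 = 1 + 1/2*h_s_1 + 1/16*h_s_2 + 1/16*h_s_3 + 1/4*h_s_4 + 1/8*h_s_5
  h_s_5 = 1 + 1/16*h_s_1 + 3/8*h_s_2 + 3/16*h_s_3 + 1/4*h_s_4 + 1/8*h_s_5

Substituting h_s_4 = 0 and rearranging gives the linear system (I - Q) h = 1:
  [7/8, -1/4, -1/2, -1/16] . (h_s_1, h_s_2, h_s_3, h_s_5) = 1
  [-3/8, 11/16, -1/8, -1/16] . (h_s_1, h_s_2, h_s_3, h_s_5) = 1
  [-1/2, -1/16, 15/16, -1/8] . (h_s_1, h_s_2, h_s_3, h_s_5) = 1
  [-1/16, -3/8, -3/16, 7/8] . (h_s_1, h_s_2, h_s_3, h_s_5) = 1

Solving yields:
  h_s_1 = 79872/11437
  h_s_2 = 78880/11437
  h_s_3 = 69040/11437
  h_s_5 = 67376/11437

Starting state is s_1, so the expected hitting time is h_s_1 = 79872/11437.

Answer: 79872/11437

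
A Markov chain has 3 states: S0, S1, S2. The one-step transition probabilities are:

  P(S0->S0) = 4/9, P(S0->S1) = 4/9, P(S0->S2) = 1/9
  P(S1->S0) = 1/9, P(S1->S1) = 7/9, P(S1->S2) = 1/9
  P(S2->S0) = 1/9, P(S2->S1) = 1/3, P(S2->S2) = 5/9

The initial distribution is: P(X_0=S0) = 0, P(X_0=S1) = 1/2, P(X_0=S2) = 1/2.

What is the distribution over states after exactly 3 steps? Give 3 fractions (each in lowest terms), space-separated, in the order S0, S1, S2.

Answer: 13/81 149/243 55/243

Derivation:
Propagating the distribution step by step (d_{t+1} = d_t * P):
d_0 = (S0=0, S1=1/2, S2=1/2)
  d_1[S0] = 0*4/9 + 1/2*1/9 + 1/2*1/9 = 1/9
  d_1[S1] = 0*4/9 + 1/2*7/9 + 1/2*1/3 = 5/9
  d_1[S2] = 0*1/9 + 1/2*1/9 + 1/2*5/9 = 1/3
d_1 = (S0=1/9, S1=5/9, S2=1/3)
  d_2[S0] = 1/9*4/9 + 5/9*1/9 + 1/3*1/9 = 4/27
  d_2[S1] = 1/9*4/9 + 5/9*7/9 + 1/3*1/3 = 16/27
  d_2[S2] = 1/9*1/9 + 5/9*1/9 + 1/3*5/9 = 7/27
d_2 = (S0=4/27, S1=16/27, S2=7/27)
  d_3[S0] = 4/27*4/9 + 16/27*1/9 + 7/27*1/9 = 13/81
  d_3[S1] = 4/27*4/9 + 16/27*7/9 + 7/27*1/3 = 149/243
  d_3[S2] = 4/27*1/9 + 16/27*1/9 + 7/27*5/9 = 55/243
d_3 = (S0=13/81, S1=149/243, S2=55/243)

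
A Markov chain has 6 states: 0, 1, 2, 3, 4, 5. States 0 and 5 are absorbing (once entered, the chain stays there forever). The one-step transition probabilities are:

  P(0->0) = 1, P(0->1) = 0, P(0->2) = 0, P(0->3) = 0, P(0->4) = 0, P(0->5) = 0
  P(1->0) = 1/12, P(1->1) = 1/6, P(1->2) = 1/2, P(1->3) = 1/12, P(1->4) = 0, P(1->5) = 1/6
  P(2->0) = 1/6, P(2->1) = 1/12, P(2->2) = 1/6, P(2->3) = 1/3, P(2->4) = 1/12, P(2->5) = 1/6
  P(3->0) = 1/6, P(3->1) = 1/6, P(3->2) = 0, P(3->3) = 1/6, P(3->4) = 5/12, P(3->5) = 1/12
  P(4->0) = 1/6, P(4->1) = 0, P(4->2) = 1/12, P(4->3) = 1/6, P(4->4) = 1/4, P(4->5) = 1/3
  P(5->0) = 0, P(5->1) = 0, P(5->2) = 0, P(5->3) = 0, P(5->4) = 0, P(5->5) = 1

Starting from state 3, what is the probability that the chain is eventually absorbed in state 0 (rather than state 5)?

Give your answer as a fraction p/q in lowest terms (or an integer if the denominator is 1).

Answer: 3135/6581

Derivation:
Let a_i = P(absorbed in 0 | start in state i).
Boundary conditions: a_0 = 1, a_5 = 0.
For each transient state i, a_i = sum_j P(i->j) * a_j:
  a_1 = 1/12*a_0 + 1/6*a_1 + 1/2*a_2 + 1/12*a_3 + 0*a_4 + 1/6*a_5
  a_2 = 1/6*a_0 + 1/12*a_1 + 1/6*a_2 + 1/3*a_3 + 1/12*a_4 + 1/6*a_5
  a_3 = 1/6*a_0 + 1/6*a_1 + 0*a_2 + 1/6*a_3 + 5/12*a_4 + 1/12*a_5
  a_4 = 1/6*a_0 + 0*a_1 + 1/12*a_2 + 1/6*a_3 + 1/4*a_4 + 1/3*a_5

Substituting a_0 = 1 and a_5 = 0, rearrange to (I - Q) a = r where r[i] = P(i -> 0):
  [5/6, -1/2, -1/12, 0] . (a_1, a_2, a_3, a_4) = 1/12
  [-1/12, 5/6, -1/3, -1/12] . (a_1, a_2, a_3, a_4) = 1/6
  [-1/6, 0, 5/6, -5/12] . (a_1, a_2, a_3, a_4) = 1/6
  [0, -1/12, -1/6, 3/4] . (a_1, a_2, a_3, a_4) = 1/6

Solving yields:
  a_1 = 2834/6581
  a_2 = 3104/6581
  a_3 = 3135/6581
  a_4 = 2504/6581

Starting state is 3, so the absorption probability is a_3 = 3135/6581.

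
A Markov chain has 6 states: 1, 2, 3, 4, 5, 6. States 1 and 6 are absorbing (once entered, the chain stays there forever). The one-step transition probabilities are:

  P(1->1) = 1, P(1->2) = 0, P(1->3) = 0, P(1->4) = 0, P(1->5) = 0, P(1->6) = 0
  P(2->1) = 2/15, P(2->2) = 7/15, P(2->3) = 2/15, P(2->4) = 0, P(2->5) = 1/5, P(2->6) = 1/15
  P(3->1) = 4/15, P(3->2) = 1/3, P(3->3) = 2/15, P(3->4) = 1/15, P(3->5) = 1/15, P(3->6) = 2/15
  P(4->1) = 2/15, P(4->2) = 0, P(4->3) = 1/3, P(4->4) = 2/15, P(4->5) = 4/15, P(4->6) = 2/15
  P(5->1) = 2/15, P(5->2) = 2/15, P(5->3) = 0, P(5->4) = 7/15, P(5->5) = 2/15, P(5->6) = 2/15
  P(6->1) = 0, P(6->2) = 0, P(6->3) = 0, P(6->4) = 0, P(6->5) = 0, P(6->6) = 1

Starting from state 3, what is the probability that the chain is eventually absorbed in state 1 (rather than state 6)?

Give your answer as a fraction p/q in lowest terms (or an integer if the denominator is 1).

Answer: 6858/10877

Derivation:
Let a_i = P(absorbed in 1 | start in state i).
Boundary conditions: a_1 = 1, a_6 = 0.
For each transient state i, a_i = sum_j P(i->j) * a_j:
  a_2 = 2/15*a_1 + 7/15*a_2 + 2/15*a_3 + 0*a_4 + 1/5*a_5 + 1/15*a_6
  a_3 = 4/15*a_1 + 1/3*a_2 + 2/15*a_3 + 1/15*a_4 + 1/15*a_5 + 2/15*a_6
  a_4 = 2/15*a_1 + 0*a_2 + 1/3*a_3 + 2/15*a_4 + 4/15*a_5 + 2/15*a_6
  a_5 = 2/15*a_1 + 2/15*a_2 + 0*a_3 + 7/15*a_4 + 2/15*a_5 + 2/15*a_6

Substituting a_1 = 1 and a_6 = 0, rearrange to (I - Q) a = r where r[i] = P(i -> 1):
  [8/15, -2/15, 0, -1/5] . (a_2, a_3, a_4, a_5) = 2/15
  [-1/3, 13/15, -1/15, -1/15] . (a_2, a_3, a_4, a_5) = 4/15
  [0, -1/3, 13/15, -4/15] . (a_2, a_3, a_4, a_5) = 2/15
  [-2/15, 0, -7/15, 13/15] . (a_2, a_3, a_4, a_5) = 2/15

Solving yields:
  a_2 = 6692/10877
  a_3 = 6858/10877
  a_4 = 6164/10877
  a_5 = 6022/10877

Starting state is 3, so the absorption probability is a_3 = 6858/10877.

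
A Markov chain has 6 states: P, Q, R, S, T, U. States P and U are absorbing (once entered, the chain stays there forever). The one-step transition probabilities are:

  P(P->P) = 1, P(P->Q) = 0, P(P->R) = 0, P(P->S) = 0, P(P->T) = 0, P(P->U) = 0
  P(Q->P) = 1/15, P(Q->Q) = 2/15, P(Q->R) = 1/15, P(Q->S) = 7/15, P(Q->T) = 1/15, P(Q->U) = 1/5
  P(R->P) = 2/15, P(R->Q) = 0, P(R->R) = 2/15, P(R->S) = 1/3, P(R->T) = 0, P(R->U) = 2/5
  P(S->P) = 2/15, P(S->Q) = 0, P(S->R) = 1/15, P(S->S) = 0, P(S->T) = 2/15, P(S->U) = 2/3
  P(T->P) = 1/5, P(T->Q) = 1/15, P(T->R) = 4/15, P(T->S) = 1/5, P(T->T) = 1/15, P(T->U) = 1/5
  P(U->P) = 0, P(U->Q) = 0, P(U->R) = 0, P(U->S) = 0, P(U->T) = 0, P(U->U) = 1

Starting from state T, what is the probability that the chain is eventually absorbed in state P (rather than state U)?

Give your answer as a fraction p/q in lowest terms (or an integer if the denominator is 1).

Answer: 1376/4083

Derivation:
Let a_i = P(absorbed in P | start in state i).
Boundary conditions: a_P = 1, a_U = 0.
For each transient state i, a_i = sum_j P(i->j) * a_j:
  a_Q = 1/15*a_P + 2/15*a_Q + 1/15*a_R + 7/15*a_S + 1/15*a_T + 1/5*a_U
  a_R = 2/15*a_P + 0*a_Q + 2/15*a_R + 1/3*a_S + 0*a_T + 2/5*a_U
  a_S = 2/15*a_P + 0*a_Q + 1/15*a_R + 0*a_S + 2/15*a_T + 2/3*a_U
  a_T = 1/5*a_P + 1/15*a_Q + 4/15*a_R + 1/5*a_S + 1/15*a_T + 1/5*a_U

Substituting a_P = 1 and a_U = 0, rearrange to (I - Q) a = r where r[i] = P(i -> P):
  [13/15, -1/15, -7/15, -1/15] . (a_Q, a_R, a_S, a_T) = 1/15
  [0, 13/15, -1/3, 0] . (a_Q, a_R, a_S, a_T) = 2/15
  [0, -1/15, 1, -2/15] . (a_Q, a_R, a_S, a_T) = 2/15
  [-1/15, -4/15, -1/5, 14/15] . (a_Q, a_R, a_S, a_T) = 1/5

Solving yields:
  a_Q = 917/4083
  a_R = 932/4083
  a_S = 790/4083
  a_T = 1376/4083

Starting state is T, so the absorption probability is a_T = 1376/4083.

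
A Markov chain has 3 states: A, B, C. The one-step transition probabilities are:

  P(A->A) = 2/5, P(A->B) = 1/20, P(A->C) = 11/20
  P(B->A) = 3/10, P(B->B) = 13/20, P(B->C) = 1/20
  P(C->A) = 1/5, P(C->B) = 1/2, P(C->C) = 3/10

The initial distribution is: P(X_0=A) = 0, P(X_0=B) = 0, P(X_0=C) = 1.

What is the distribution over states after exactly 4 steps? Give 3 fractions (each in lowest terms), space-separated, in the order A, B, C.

Answer: 12221/40000 34273/80000 4257/16000

Derivation:
Propagating the distribution step by step (d_{t+1} = d_t * P):
d_0 = (A=0, B=0, C=1)
  d_1[A] = 0*2/5 + 0*3/10 + 1*1/5 = 1/5
  d_1[B] = 0*1/20 + 0*13/20 + 1*1/2 = 1/2
  d_1[C] = 0*11/20 + 0*1/20 + 1*3/10 = 3/10
d_1 = (A=1/5, B=1/2, C=3/10)
  d_2[A] = 1/5*2/5 + 1/2*3/10 + 3/10*1/5 = 29/100
  d_2[B] = 1/5*1/20 + 1/2*13/20 + 3/10*1/2 = 97/200
  d_2[C] = 1/5*11/20 + 1/2*1/20 + 3/10*3/10 = 9/40
d_2 = (A=29/100, B=97/200, C=9/40)
  d_3[A] = 29/100*2/5 + 97/200*3/10 + 9/40*1/5 = 613/2000
  d_3[B] = 29/100*1/20 + 97/200*13/20 + 9/40*1/2 = 1769/4000
  d_3[C] = 29/100*11/20 + 97/200*1/20 + 9/40*3/10 = 201/800
d_3 = (A=613/2000, B=1769/4000, C=201/800)
  d_4[A] = 613/2000*2/5 + 1769/4000*3/10 + 201/800*1/5 = 12221/40000
  d_4[B] = 613/2000*1/20 + 1769/4000*13/20 + 201/800*1/2 = 34273/80000
  d_4[C] = 613/2000*11/20 + 1769/4000*1/20 + 201/800*3/10 = 4257/16000
d_4 = (A=12221/40000, B=34273/80000, C=4257/16000)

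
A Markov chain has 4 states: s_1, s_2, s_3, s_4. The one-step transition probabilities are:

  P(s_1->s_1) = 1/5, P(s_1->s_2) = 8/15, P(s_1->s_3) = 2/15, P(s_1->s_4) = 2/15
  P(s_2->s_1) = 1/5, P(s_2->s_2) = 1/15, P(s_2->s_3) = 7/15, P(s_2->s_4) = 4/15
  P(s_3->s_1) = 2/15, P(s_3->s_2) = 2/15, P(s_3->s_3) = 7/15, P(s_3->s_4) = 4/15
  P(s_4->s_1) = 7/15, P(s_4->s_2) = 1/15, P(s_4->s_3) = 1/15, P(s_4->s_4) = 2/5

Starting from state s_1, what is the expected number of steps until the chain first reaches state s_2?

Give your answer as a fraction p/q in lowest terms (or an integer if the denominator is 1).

Let h_i = expected steps to first reach s_2 from state i.
Boundary: h_s_2 = 0.
First-step equations for the other states:
  h_s_1 = 1 + 1/5*h_s_1 + 8/15*h_s_2 + 2/15*h_s_3 + 2/15*h_s_4
  h_s_3 = 1 + 2/15*h_s_1 + 2/15*h_s_2 + 7/15*h_s_3 + 4/15*h_s_4
  h_s_4 = 1 + 7/15*h_s_1 + 1/15*h_s_2 + 1/15*h_s_3 + 2/5*h_s_4

Substituting h_s_2 = 0 and rearranging gives the linear system (I - Q) h = 1:
  [4/5, -2/15, -2/15] . (h_s_1, h_s_3, h_s_4) = 1
  [-2/15, 8/15, -4/15] . (h_s_1, h_s_3, h_s_4) = 1
  [-7/15, -1/15, 3/5] . (h_s_1, h_s_3, h_s_4) = 1

Solving yields:
  h_s_1 = 105/38
  h_s_3 = 90/19
  h_s_4 = 165/38

Starting state is s_1, so the expected hitting time is h_s_1 = 105/38.

Answer: 105/38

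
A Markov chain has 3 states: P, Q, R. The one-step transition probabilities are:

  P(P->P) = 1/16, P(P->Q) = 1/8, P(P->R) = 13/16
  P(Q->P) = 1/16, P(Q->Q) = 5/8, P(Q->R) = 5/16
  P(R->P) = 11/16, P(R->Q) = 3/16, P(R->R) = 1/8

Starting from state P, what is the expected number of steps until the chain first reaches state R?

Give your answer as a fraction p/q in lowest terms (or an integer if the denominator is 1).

Let h_i = expected steps to first reach R from state i.
Boundary: h_R = 0.
First-step equations for the other states:
  h_P = 1 + 1/16*h_P + 1/8*h_Q + 13/16*h_R
  h_Q = 1 + 1/16*h_P + 5/8*h_Q + 5/16*h_R

Substituting h_R = 0 and rearranging gives the linear system (I - Q) h = 1:
  [15/16, -1/8] . (h_P, h_Q) = 1
  [-1/16, 3/8] . (h_P, h_Q) = 1

Solving yields:
  h_P = 16/11
  h_Q = 32/11

Starting state is P, so the expected hitting time is h_P = 16/11.

Answer: 16/11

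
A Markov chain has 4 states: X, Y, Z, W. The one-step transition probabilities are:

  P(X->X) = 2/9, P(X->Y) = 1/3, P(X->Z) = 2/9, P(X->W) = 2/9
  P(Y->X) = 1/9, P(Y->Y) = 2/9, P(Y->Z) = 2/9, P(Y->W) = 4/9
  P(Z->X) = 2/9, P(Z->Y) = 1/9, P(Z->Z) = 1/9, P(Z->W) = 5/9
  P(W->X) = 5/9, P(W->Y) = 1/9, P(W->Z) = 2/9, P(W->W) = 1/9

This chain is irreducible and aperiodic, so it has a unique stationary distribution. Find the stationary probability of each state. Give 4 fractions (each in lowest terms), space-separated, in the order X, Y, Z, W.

The stationary distribution satisfies pi = pi * P, i.e.:
  pi_X = 2/9*pi_X + 1/9*pi_Y + 2/9*pi_Z + 5/9*pi_W
  pi_Y = 1/3*pi_X + 2/9*pi_Y + 1/9*pi_Z + 1/9*pi_W
  pi_Z = 2/9*pi_X + 2/9*pi_Y + 1/9*pi_Z + 2/9*pi_W
  pi_W = 2/9*pi_X + 4/9*pi_Y + 5/9*pi_Z + 1/9*pi_W
with normalization: pi_X + pi_Y + pi_Z + pi_W = 1.

Using the first 3 balance equations plus normalization, the linear system A*pi = b is:
  [-7/9, 1/9, 2/9, 5/9] . pi = 0
  [1/3, -7/9, 1/9, 1/9] . pi = 0
  [2/9, 2/9, -8/9, 2/9] . pi = 0
  [1, 1, 1, 1] . pi = 1

Solving yields:
  pi_X = 3/10
  pi_Y = 1/5
  pi_Z = 1/5
  pi_W = 3/10

Verification (pi * P):
  3/10*2/9 + 1/5*1/9 + 1/5*2/9 + 3/10*5/9 = 3/10 = pi_X  (ok)
  3/10*1/3 + 1/5*2/9 + 1/5*1/9 + 3/10*1/9 = 1/5 = pi_Y  (ok)
  3/10*2/9 + 1/5*2/9 + 1/5*1/9 + 3/10*2/9 = 1/5 = pi_Z  (ok)
  3/10*2/9 + 1/5*4/9 + 1/5*5/9 + 3/10*1/9 = 3/10 = pi_W  (ok)

Answer: 3/10 1/5 1/5 3/10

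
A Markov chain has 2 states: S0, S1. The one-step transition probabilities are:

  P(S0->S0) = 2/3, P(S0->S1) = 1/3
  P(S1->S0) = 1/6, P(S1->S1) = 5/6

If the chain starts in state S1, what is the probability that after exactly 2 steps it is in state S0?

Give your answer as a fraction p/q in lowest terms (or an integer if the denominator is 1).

Answer: 1/4

Derivation:
Computing P^2 by repeated multiplication:
P^1 =
  S0: [2/3, 1/3]
  S1: [1/6, 5/6]
P^2 =
  S0: [1/2, 1/2]
  S1: [1/4, 3/4]

(P^2)[S1 -> S0] = 1/4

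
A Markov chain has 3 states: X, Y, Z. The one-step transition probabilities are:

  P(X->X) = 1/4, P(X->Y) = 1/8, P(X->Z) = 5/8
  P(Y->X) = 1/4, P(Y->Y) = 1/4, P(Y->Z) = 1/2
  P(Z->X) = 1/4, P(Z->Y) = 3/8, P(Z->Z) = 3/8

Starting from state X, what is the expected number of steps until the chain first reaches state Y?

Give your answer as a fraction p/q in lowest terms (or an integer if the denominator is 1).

Let h_i = expected steps to first reach Y from state i.
Boundary: h_Y = 0.
First-step equations for the other states:
  h_X = 1 + 1/4*h_X + 1/8*h_Y + 5/8*h_Z
  h_Z = 1 + 1/4*h_X + 3/8*h_Y + 3/8*h_Z

Substituting h_Y = 0 and rearranging gives the linear system (I - Q) h = 1:
  [3/4, -5/8] . (h_X, h_Z) = 1
  [-1/4, 5/8] . (h_X, h_Z) = 1

Solving yields:
  h_X = 4
  h_Z = 16/5

Starting state is X, so the expected hitting time is h_X = 4.

Answer: 4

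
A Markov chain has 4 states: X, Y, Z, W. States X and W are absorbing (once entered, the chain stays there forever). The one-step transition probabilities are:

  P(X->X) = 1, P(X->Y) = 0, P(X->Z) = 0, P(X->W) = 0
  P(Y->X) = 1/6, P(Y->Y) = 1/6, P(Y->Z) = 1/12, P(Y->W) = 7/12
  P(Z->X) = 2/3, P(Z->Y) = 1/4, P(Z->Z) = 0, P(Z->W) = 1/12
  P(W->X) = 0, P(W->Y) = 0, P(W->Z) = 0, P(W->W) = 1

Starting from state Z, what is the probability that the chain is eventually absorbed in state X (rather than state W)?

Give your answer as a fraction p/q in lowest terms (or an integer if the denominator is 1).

Answer: 86/117

Derivation:
Let a_i = P(absorbed in X | start in state i).
Boundary conditions: a_X = 1, a_W = 0.
For each transient state i, a_i = sum_j P(i->j) * a_j:
  a_Y = 1/6*a_X + 1/6*a_Y + 1/12*a_Z + 7/12*a_W
  a_Z = 2/3*a_X + 1/4*a_Y + 0*a_Z + 1/12*a_W

Substituting a_X = 1 and a_W = 0, rearrange to (I - Q) a = r where r[i] = P(i -> X):
  [5/6, -1/12] . (a_Y, a_Z) = 1/6
  [-1/4, 1] . (a_Y, a_Z) = 2/3

Solving yields:
  a_Y = 32/117
  a_Z = 86/117

Starting state is Z, so the absorption probability is a_Z = 86/117.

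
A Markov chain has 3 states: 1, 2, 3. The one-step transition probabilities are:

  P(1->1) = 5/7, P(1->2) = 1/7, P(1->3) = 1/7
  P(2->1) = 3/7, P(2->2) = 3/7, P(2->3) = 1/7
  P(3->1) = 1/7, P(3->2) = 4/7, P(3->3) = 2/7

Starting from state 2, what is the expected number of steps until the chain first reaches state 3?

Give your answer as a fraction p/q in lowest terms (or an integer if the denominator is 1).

Let h_i = expected steps to first reach 3 from state i.
Boundary: h_3 = 0.
First-step equations for the other states:
  h_1 = 1 + 5/7*h_1 + 1/7*h_2 + 1/7*h_3
  h_2 = 1 + 3/7*h_1 + 3/7*h_2 + 1/7*h_3

Substituting h_3 = 0 and rearranging gives the linear system (I - Q) h = 1:
  [2/7, -1/7] . (h_1, h_2) = 1
  [-3/7, 4/7] . (h_1, h_2) = 1

Solving yields:
  h_1 = 7
  h_2 = 7

Starting state is 2, so the expected hitting time is h_2 = 7.

Answer: 7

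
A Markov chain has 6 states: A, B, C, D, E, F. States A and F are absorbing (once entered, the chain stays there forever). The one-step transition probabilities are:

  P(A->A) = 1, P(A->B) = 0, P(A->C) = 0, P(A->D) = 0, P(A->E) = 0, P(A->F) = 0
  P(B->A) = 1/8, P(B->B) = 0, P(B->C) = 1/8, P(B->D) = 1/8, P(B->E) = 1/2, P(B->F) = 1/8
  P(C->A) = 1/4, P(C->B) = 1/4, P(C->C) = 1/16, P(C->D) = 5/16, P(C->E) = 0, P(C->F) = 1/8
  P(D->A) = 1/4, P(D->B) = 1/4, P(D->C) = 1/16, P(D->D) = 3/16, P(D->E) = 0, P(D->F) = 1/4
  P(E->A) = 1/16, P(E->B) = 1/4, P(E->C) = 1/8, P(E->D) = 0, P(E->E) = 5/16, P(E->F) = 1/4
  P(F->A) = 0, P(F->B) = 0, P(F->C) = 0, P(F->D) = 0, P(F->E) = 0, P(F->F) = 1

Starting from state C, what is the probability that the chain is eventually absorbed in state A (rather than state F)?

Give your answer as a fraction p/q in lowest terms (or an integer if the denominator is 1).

Let a_i = P(absorbed in A | start in state i).
Boundary conditions: a_A = 1, a_F = 0.
For each transient state i, a_i = sum_j P(i->j) * a_j:
  a_B = 1/8*a_A + 0*a_B + 1/8*a_C + 1/8*a_D + 1/2*a_E + 1/8*a_F
  a_C = 1/4*a_A + 1/4*a_B + 1/16*a_C + 5/16*a_D + 0*a_E + 1/8*a_F
  a_D = 1/4*a_A + 1/4*a_B + 1/16*a_C + 3/16*a_D + 0*a_E + 1/4*a_F
  a_E = 1/16*a_A + 1/4*a_B + 1/8*a_C + 0*a_D + 5/16*a_E + 1/4*a_F

Substituting a_A = 1 and a_F = 0, rearrange to (I - Q) a = r where r[i] = P(i -> A):
  [1, -1/8, -1/8, -1/2] . (a_B, a_C, a_D, a_E) = 1/8
  [-1/4, 15/16, -5/16, 0] . (a_B, a_C, a_D, a_E) = 1/4
  [-1/4, -1/16, 13/16, 0] . (a_B, a_C, a_D, a_E) = 1/4
  [-1/4, -1/8, 0, 11/16] . (a_B, a_C, a_D, a_E) = 1/16

Solving yields:
  a_B = 2461/5804
  a_C = 783/1451
  a_D = 696/1451
  a_E = 498/1451

Starting state is C, so the absorption probability is a_C = 783/1451.

Answer: 783/1451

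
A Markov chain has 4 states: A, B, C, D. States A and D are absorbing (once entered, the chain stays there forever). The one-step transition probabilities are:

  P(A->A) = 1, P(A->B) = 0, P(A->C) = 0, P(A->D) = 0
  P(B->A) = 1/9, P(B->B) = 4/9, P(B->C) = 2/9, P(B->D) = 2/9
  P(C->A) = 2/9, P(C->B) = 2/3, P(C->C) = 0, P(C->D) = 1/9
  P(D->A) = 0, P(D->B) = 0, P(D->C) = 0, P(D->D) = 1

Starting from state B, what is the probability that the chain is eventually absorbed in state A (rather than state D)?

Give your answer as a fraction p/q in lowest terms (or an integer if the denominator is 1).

Answer: 13/33

Derivation:
Let a_i = P(absorbed in A | start in state i).
Boundary conditions: a_A = 1, a_D = 0.
For each transient state i, a_i = sum_j P(i->j) * a_j:
  a_B = 1/9*a_A + 4/9*a_B + 2/9*a_C + 2/9*a_D
  a_C = 2/9*a_A + 2/3*a_B + 0*a_C + 1/9*a_D

Substituting a_A = 1 and a_D = 0, rearrange to (I - Q) a = r where r[i] = P(i -> A):
  [5/9, -2/9] . (a_B, a_C) = 1/9
  [-2/3, 1] . (a_B, a_C) = 2/9

Solving yields:
  a_B = 13/33
  a_C = 16/33

Starting state is B, so the absorption probability is a_B = 13/33.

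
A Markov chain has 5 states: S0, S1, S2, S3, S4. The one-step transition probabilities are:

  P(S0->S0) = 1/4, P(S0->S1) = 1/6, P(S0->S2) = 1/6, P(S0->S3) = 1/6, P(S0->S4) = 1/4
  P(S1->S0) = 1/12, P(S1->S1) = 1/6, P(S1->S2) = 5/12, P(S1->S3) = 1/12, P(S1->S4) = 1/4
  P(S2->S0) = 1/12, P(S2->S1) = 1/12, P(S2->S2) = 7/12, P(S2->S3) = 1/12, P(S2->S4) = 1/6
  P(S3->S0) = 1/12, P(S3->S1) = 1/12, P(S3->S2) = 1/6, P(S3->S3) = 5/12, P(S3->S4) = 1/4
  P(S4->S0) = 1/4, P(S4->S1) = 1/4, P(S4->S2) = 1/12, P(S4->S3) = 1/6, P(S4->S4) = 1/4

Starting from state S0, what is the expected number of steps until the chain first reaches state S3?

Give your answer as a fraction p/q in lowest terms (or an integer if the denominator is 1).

Let h_i = expected steps to first reach S3 from state i.
Boundary: h_S3 = 0.
First-step equations for the other states:
  h_S0 = 1 + 1/4*h_S0 + 1/6*h_S1 + 1/6*h_S2 + 1/6*h_S3 + 1/4*h_S4
  h_S1 = 1 + 1/12*h_S0 + 1/6*h_S1 + 5/12*h_S2 + 1/12*h_S3 + 1/4*h_S4
  h_S2 = 1 + 1/12*h_S0 + 1/12*h_S1 + 7/12*h_S2 + 1/12*h_S3 + 1/6*h_S4
  h_S4 = 1 + 1/4*h_S0 + 1/4*h_S1 + 1/12*h_S2 + 1/6*h_S3 + 1/4*h_S4

Substituting h_S3 = 0 and rearranging gives the linear system (I - Q) h = 1:
  [3/4, -1/6, -1/6, -1/4] . (h_S0, h_S1, h_S2, h_S4) = 1
  [-1/12, 5/6, -5/12, -1/4] . (h_S0, h_S1, h_S2, h_S4) = 1
  [-1/12, -1/12, 5/12, -1/6] . (h_S0, h_S1, h_S2, h_S4) = 1
  [-1/4, -1/4, -1/12, 3/4] . (h_S0, h_S1, h_S2, h_S4) = 1

Solving yields:
  h_S0 = 12420/1573
  h_S1 = 13848/1573
  h_S2 = 1272/143
  h_S4 = 1128/143

Starting state is S0, so the expected hitting time is h_S0 = 12420/1573.

Answer: 12420/1573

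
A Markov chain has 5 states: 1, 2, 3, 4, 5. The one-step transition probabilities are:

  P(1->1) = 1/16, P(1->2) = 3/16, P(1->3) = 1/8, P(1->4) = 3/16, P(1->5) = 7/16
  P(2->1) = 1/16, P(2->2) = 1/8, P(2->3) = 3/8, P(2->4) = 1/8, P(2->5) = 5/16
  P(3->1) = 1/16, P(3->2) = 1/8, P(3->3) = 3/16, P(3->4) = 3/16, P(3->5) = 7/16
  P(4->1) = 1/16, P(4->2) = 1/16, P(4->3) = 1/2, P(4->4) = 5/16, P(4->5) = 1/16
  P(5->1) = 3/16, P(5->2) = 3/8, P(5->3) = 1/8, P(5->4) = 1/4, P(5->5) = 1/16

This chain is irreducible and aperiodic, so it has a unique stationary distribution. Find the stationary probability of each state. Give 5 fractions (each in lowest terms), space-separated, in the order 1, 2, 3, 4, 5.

The stationary distribution satisfies pi = pi * P, i.e.:
  pi_1 = 1/16*pi_1 + 1/16*pi_2 + 1/16*pi_3 + 1/16*pi_4 + 3/16*pi_5
  pi_2 = 3/16*pi_1 + 1/8*pi_2 + 1/8*pi_3 + 1/16*pi_4 + 3/8*pi_5
  pi_3 = 1/8*pi_1 + 3/8*pi_2 + 3/16*pi_3 + 1/2*pi_4 + 1/8*pi_5
  pi_4 = 3/16*pi_1 + 1/8*pi_2 + 3/16*pi_3 + 5/16*pi_4 + 1/4*pi_5
  pi_5 = 7/16*pi_1 + 5/16*pi_2 + 7/16*pi_3 + 1/16*pi_4 + 1/16*pi_5
with normalization: pi_1 + pi_2 + pi_3 + pi_4 + pi_5 = 1.

Using the first 4 balance equations plus normalization, the linear system A*pi = b is:
  [-15/16, 1/16, 1/16, 1/16, 3/16] . pi = 0
  [3/16, -7/8, 1/8, 1/16, 3/8] . pi = 0
  [1/8, 3/8, -13/16, 1/2, 1/8] . pi = 0
  [3/16, 1/8, 3/16, -11/16, 1/4] . pi = 0
  [1, 1, 1, 1, 1] . pi = 1

Solving yields:
  pi_1 = 3779/40726
  pi_2 = 7237/40726
  pi_3 = 5463/20363
  pi_4 = 8915/40726
  pi_5 = 9869/40726

Verification (pi * P):
  3779/40726*1/16 + 7237/40726*1/16 + 5463/20363*1/16 + 8915/40726*1/16 + 9869/40726*3/16 = 3779/40726 = pi_1  (ok)
  3779/40726*3/16 + 7237/40726*1/8 + 5463/20363*1/8 + 8915/40726*1/16 + 9869/40726*3/8 = 7237/40726 = pi_2  (ok)
  3779/40726*1/8 + 7237/40726*3/8 + 5463/20363*3/16 + 8915/40726*1/2 + 9869/40726*1/8 = 5463/20363 = pi_3  (ok)
  3779/40726*3/16 + 7237/40726*1/8 + 5463/20363*3/16 + 8915/40726*5/16 + 9869/40726*1/4 = 8915/40726 = pi_4  (ok)
  3779/40726*7/16 + 7237/40726*5/16 + 5463/20363*7/16 + 8915/40726*1/16 + 9869/40726*1/16 = 9869/40726 = pi_5  (ok)

Answer: 3779/40726 7237/40726 5463/20363 8915/40726 9869/40726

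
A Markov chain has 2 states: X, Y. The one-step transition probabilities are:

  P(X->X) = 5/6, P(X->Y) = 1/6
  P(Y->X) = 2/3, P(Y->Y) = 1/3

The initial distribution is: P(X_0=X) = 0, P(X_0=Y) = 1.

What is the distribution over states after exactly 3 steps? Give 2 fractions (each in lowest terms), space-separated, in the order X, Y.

Answer: 43/54 11/54

Derivation:
Propagating the distribution step by step (d_{t+1} = d_t * P):
d_0 = (X=0, Y=1)
  d_1[X] = 0*5/6 + 1*2/3 = 2/3
  d_1[Y] = 0*1/6 + 1*1/3 = 1/3
d_1 = (X=2/3, Y=1/3)
  d_2[X] = 2/3*5/6 + 1/3*2/3 = 7/9
  d_2[Y] = 2/3*1/6 + 1/3*1/3 = 2/9
d_2 = (X=7/9, Y=2/9)
  d_3[X] = 7/9*5/6 + 2/9*2/3 = 43/54
  d_3[Y] = 7/9*1/6 + 2/9*1/3 = 11/54
d_3 = (X=43/54, Y=11/54)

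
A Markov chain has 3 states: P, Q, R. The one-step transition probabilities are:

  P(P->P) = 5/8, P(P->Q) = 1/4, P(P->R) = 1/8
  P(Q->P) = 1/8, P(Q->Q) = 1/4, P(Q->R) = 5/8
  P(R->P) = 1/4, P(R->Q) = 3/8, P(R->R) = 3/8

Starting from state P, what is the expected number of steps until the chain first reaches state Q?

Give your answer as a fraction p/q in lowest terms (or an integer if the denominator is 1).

Let h_i = expected steps to first reach Q from state i.
Boundary: h_Q = 0.
First-step equations for the other states:
  h_P = 1 + 5/8*h_P + 1/4*h_Q + 1/8*h_R
  h_R = 1 + 1/4*h_P + 3/8*h_Q + 3/8*h_R

Substituting h_Q = 0 and rearranging gives the linear system (I - Q) h = 1:
  [3/8, -1/8] . (h_P, h_R) = 1
  [-1/4, 5/8] . (h_P, h_R) = 1

Solving yields:
  h_P = 48/13
  h_R = 40/13

Starting state is P, so the expected hitting time is h_P = 48/13.

Answer: 48/13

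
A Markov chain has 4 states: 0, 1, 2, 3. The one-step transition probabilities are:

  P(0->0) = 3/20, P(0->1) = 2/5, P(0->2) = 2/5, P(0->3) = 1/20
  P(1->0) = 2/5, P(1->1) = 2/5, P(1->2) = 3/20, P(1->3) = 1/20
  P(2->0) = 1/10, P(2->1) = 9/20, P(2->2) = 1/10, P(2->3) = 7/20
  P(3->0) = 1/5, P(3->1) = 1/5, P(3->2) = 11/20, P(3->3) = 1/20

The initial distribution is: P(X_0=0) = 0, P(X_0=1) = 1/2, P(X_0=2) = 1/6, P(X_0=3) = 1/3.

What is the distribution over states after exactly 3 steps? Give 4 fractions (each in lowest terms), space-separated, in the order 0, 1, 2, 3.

Propagating the distribution step by step (d_{t+1} = d_t * P):
d_0 = (0=0, 1=1/2, 2=1/6, 3=1/3)
  d_1[0] = 0*3/20 + 1/2*2/5 + 1/6*1/10 + 1/3*1/5 = 17/60
  d_1[1] = 0*2/5 + 1/2*2/5 + 1/6*9/20 + 1/3*1/5 = 41/120
  d_1[2] = 0*2/5 + 1/2*3/20 + 1/6*1/10 + 1/3*11/20 = 11/40
  d_1[3] = 0*1/20 + 1/2*1/20 + 1/6*7/20 + 1/3*1/20 = 1/10
d_1 = (0=17/60, 1=41/120, 2=11/40, 3=1/10)
  d_2[0] = 17/60*3/20 + 41/120*2/5 + 11/40*1/10 + 1/10*1/5 = 17/75
  d_2[1] = 17/60*2/5 + 41/120*2/5 + 11/40*9/20 + 1/10*1/5 = 63/160
  d_2[2] = 17/60*2/5 + 41/120*3/20 + 11/40*1/10 + 1/10*11/20 = 593/2400
  d_2[3] = 17/60*1/20 + 41/120*1/20 + 11/40*7/20 + 1/10*1/20 = 53/400
d_2 = (0=17/75, 1=63/160, 2=593/2400, 3=53/400)
  d_3[0] = 17/75*3/20 + 63/160*2/5 + 593/2400*1/10 + 53/400*1/5 = 233/960
  d_3[1] = 17/75*2/5 + 63/160*2/5 + 593/2400*9/20 + 53/400*1/5 = 18521/48000
  d_3[2] = 17/75*2/5 + 63/160*3/20 + 593/2400*1/10 + 53/400*11/20 = 3957/16000
  d_3[3] = 17/75*1/20 + 63/160*1/20 + 593/2400*7/20 + 53/400*1/20 = 993/8000
d_3 = (0=233/960, 1=18521/48000, 2=3957/16000, 3=993/8000)

Answer: 233/960 18521/48000 3957/16000 993/8000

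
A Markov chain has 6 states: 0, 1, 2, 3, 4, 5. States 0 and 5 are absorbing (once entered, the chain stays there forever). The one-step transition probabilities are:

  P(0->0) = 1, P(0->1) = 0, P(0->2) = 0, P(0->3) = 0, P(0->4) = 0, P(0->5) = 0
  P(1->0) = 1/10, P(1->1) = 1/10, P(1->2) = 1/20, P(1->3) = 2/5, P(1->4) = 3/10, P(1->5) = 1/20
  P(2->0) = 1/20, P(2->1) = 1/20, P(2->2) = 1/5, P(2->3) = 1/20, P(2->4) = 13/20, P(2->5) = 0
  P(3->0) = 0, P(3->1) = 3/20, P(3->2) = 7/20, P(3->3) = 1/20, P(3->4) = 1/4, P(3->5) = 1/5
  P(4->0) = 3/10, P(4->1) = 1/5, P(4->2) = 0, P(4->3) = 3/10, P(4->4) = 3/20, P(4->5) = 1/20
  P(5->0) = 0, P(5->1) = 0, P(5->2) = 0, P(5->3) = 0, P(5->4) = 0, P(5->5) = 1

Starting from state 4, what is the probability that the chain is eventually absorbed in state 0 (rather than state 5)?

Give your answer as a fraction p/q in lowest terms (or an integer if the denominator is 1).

Answer: 5569/8128

Derivation:
Let a_i = P(absorbed in 0 | start in state i).
Boundary conditions: a_0 = 1, a_5 = 0.
For each transient state i, a_i = sum_j P(i->j) * a_j:
  a_1 = 1/10*a_0 + 1/10*a_1 + 1/20*a_2 + 2/5*a_3 + 3/10*a_4 + 1/20*a_5
  a_2 = 1/20*a_0 + 1/20*a_1 + 1/5*a_2 + 1/20*a_3 + 13/20*a_4 + 0*a_5
  a_3 = 0*a_0 + 3/20*a_1 + 7/20*a_2 + 1/20*a_3 + 1/4*a_4 + 1/5*a_5
  a_4 = 3/10*a_0 + 1/5*a_1 + 0*a_2 + 3/10*a_3 + 3/20*a_4 + 1/20*a_5

Substituting a_0 = 1 and a_5 = 0, rearrange to (I - Q) a = r where r[i] = P(i -> 0):
  [9/10, -1/20, -2/5, -3/10] . (a_1, a_2, a_3, a_4) = 1/10
  [-1/20, 4/5, -1/20, -13/20] . (a_1, a_2, a_3, a_4) = 1/20
  [-3/20, -7/20, 19/20, -1/4] . (a_1, a_2, a_3, a_4) = 0
  [-1/5, 0, -3/10, 17/20] . (a_1, a_2, a_3, a_4) = 3/10

Solving yields:
  a_1 = 9985/16256
  a_2 = 5615/8128
  a_3 = 8645/16256
  a_4 = 5569/8128

Starting state is 4, so the absorption probability is a_4 = 5569/8128.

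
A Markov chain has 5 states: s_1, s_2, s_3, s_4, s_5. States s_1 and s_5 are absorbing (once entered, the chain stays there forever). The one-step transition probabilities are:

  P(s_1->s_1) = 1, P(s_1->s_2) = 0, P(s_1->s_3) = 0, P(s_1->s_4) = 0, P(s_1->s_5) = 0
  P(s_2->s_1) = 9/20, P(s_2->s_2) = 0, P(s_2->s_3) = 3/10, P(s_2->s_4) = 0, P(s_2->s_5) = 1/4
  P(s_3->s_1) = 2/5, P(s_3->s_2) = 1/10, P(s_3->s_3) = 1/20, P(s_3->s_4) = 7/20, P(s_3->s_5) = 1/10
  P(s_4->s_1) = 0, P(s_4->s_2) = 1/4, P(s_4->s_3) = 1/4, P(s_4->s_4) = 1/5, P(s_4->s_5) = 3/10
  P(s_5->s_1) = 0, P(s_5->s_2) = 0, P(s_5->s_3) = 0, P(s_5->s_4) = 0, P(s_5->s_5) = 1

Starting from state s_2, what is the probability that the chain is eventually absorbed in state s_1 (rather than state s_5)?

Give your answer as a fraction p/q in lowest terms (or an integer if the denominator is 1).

Answer: 3189/4978

Derivation:
Let a_i = P(absorbed in s_1 | start in state i).
Boundary conditions: a_s_1 = 1, a_s_5 = 0.
For each transient state i, a_i = sum_j P(i->j) * a_j:
  a_s_2 = 9/20*a_s_1 + 0*a_s_2 + 3/10*a_s_3 + 0*a_s_4 + 1/4*a_s_5
  a_s_3 = 2/5*a_s_1 + 1/10*a_s_2 + 1/20*a_s_3 + 7/20*a_s_4 + 1/10*a_s_5
  a_s_4 = 0*a_s_1 + 1/4*a_s_2 + 1/4*a_s_3 + 1/5*a_s_4 + 3/10*a_s_5

Substituting a_s_1 = 1 and a_s_5 = 0, rearrange to (I - Q) a = r where r[i] = P(i -> s_1):
  [1, -3/10, 0] . (a_s_2, a_s_3, a_s_4) = 9/20
  [-1/10, 19/20, -7/20] . (a_s_2, a_s_3, a_s_4) = 2/5
  [-1/4, -1/4, 4/5] . (a_s_2, a_s_3, a_s_4) = 0

Solving yields:
  a_s_2 = 3189/4978
  a_s_3 = 3163/4978
  a_s_4 = 1985/4978

Starting state is s_2, so the absorption probability is a_s_2 = 3189/4978.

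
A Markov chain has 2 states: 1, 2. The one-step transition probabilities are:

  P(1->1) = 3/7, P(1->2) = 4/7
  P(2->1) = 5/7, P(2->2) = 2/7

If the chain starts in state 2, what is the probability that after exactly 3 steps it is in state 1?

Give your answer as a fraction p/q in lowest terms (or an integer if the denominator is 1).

Answer: 195/343

Derivation:
Computing P^3 by repeated multiplication:
P^1 =
  1: [3/7, 4/7]
  2: [5/7, 2/7]
P^2 =
  1: [29/49, 20/49]
  2: [25/49, 24/49]
P^3 =
  1: [187/343, 156/343]
  2: [195/343, 148/343]

(P^3)[2 -> 1] = 195/343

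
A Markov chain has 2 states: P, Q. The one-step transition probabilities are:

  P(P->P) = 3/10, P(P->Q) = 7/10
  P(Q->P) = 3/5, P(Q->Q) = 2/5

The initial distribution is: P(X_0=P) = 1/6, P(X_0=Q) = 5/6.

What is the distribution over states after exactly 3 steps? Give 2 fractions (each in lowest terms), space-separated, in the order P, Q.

Propagating the distribution step by step (d_{t+1} = d_t * P):
d_0 = (P=1/6, Q=5/6)
  d_1[P] = 1/6*3/10 + 5/6*3/5 = 11/20
  d_1[Q] = 1/6*7/10 + 5/6*2/5 = 9/20
d_1 = (P=11/20, Q=9/20)
  d_2[P] = 11/20*3/10 + 9/20*3/5 = 87/200
  d_2[Q] = 11/20*7/10 + 9/20*2/5 = 113/200
d_2 = (P=87/200, Q=113/200)
  d_3[P] = 87/200*3/10 + 113/200*3/5 = 939/2000
  d_3[Q] = 87/200*7/10 + 113/200*2/5 = 1061/2000
d_3 = (P=939/2000, Q=1061/2000)

Answer: 939/2000 1061/2000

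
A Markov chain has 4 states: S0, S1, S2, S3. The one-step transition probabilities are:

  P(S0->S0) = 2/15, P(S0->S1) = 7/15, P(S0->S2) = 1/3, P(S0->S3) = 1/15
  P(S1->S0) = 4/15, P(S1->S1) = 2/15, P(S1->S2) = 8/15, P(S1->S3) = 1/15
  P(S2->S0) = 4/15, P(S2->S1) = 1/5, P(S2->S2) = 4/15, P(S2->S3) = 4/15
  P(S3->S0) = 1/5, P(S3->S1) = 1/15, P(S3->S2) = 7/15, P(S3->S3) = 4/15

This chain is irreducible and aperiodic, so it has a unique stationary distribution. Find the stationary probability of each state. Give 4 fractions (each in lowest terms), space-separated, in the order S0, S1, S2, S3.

The stationary distribution satisfies pi = pi * P, i.e.:
  pi_S0 = 2/15*pi_S0 + 4/15*pi_S1 + 4/15*pi_S2 + 1/5*pi_S3
  pi_S1 = 7/15*pi_S0 + 2/15*pi_S1 + 1/5*pi_S2 + 1/15*pi_S3
  pi_S2 = 1/3*pi_S0 + 8/15*pi_S1 + 4/15*pi_S2 + 7/15*pi_S3
  pi_S3 = 1/15*pi_S0 + 1/15*pi_S1 + 4/15*pi_S2 + 4/15*pi_S3
with normalization: pi_S0 + pi_S1 + pi_S2 + pi_S3 = 1.

Using the first 3 balance equations plus normalization, the linear system A*pi = b is:
  [-13/15, 4/15, 4/15, 1/5] . pi = 0
  [7/15, -13/15, 1/5, 1/15] . pi = 0
  [1/3, 8/15, -11/15, 7/15] . pi = 0
  [1, 1, 1, 1] . pi = 1

Solving yields:
  pi_S0 = 881/3918
  pi_S1 = 434/1959
  pi_S2 = 737/1959
  pi_S3 = 695/3918

Verification (pi * P):
  881/3918*2/15 + 434/1959*4/15 + 737/1959*4/15 + 695/3918*1/5 = 881/3918 = pi_S0  (ok)
  881/3918*7/15 + 434/1959*2/15 + 737/1959*1/5 + 695/3918*1/15 = 434/1959 = pi_S1  (ok)
  881/3918*1/3 + 434/1959*8/15 + 737/1959*4/15 + 695/3918*7/15 = 737/1959 = pi_S2  (ok)
  881/3918*1/15 + 434/1959*1/15 + 737/1959*4/15 + 695/3918*4/15 = 695/3918 = pi_S3  (ok)

Answer: 881/3918 434/1959 737/1959 695/3918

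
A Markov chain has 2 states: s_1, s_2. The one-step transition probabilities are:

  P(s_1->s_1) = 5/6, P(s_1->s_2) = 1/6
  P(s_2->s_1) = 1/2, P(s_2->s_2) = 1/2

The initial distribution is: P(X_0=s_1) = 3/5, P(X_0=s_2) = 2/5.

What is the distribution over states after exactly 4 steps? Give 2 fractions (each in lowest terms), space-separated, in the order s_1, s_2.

Answer: 101/135 34/135

Derivation:
Propagating the distribution step by step (d_{t+1} = d_t * P):
d_0 = (s_1=3/5, s_2=2/5)
  d_1[s_1] = 3/5*5/6 + 2/5*1/2 = 7/10
  d_1[s_2] = 3/5*1/6 + 2/5*1/2 = 3/10
d_1 = (s_1=7/10, s_2=3/10)
  d_2[s_1] = 7/10*5/6 + 3/10*1/2 = 11/15
  d_2[s_2] = 7/10*1/6 + 3/10*1/2 = 4/15
d_2 = (s_1=11/15, s_2=4/15)
  d_3[s_1] = 11/15*5/6 + 4/15*1/2 = 67/90
  d_3[s_2] = 11/15*1/6 + 4/15*1/2 = 23/90
d_3 = (s_1=67/90, s_2=23/90)
  d_4[s_1] = 67/90*5/6 + 23/90*1/2 = 101/135
  d_4[s_2] = 67/90*1/6 + 23/90*1/2 = 34/135
d_4 = (s_1=101/135, s_2=34/135)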